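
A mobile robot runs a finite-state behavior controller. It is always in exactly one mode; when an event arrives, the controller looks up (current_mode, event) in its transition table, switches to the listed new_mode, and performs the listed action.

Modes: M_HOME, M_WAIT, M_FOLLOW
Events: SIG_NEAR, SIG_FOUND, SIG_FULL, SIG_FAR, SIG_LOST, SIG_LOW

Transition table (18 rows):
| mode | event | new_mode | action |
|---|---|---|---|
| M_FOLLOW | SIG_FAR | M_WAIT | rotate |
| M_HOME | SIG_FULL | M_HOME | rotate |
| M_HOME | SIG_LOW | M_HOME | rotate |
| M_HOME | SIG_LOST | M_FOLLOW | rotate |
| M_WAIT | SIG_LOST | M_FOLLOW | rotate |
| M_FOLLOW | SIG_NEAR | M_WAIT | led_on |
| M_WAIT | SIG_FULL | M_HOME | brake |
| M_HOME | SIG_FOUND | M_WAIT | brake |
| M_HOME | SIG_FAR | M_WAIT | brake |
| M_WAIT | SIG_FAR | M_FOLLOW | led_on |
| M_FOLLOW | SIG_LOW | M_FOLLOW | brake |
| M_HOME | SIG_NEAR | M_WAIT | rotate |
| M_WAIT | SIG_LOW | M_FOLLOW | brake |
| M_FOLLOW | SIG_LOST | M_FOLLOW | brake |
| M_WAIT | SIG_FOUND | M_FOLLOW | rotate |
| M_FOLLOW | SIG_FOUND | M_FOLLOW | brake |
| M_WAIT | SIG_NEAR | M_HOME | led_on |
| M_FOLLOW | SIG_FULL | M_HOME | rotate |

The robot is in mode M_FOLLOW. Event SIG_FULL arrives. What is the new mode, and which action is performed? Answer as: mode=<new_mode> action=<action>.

mode=M_HOME action=rotate

current mode = M_FOLLOW; filter table to that mode:
  (M_FOLLOW, SIG_FAR) → (M_WAIT, rotate)
  (M_FOLLOW, SIG_NEAR) → (M_WAIT, led_on)
  (M_FOLLOW, SIG_LOW) → (M_FOLLOW, brake)
  (M_FOLLOW, SIG_LOST) → (M_FOLLOW, brake)
  (M_FOLLOW, SIG_FOUND) → (M_FOLLOW, brake)
  (M_FOLLOW, SIG_FULL) → (M_HOME, rotate)  ← event matches
event = SIG_FULL selects (M_HOME, rotate)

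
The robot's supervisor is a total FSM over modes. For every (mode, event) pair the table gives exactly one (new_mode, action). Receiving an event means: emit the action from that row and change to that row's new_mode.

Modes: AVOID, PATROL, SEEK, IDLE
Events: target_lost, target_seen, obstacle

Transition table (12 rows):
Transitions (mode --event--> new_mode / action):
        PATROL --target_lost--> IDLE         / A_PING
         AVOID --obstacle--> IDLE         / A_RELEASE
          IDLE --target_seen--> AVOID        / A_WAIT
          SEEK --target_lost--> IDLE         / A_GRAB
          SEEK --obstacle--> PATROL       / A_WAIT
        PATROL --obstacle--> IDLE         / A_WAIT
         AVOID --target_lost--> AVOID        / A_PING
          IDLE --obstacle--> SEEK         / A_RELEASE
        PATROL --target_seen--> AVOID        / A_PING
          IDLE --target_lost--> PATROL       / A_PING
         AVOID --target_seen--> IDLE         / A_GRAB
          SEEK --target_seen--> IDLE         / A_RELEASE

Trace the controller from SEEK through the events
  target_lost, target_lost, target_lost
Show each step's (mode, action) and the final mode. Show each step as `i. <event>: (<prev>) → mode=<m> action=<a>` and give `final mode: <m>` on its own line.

1. target_lost: (SEEK) → mode=IDLE action=A_GRAB
2. target_lost: (IDLE) → mode=PATROL action=A_PING
3. target_lost: (PATROL) → mode=IDLE action=A_PING

final mode: IDLE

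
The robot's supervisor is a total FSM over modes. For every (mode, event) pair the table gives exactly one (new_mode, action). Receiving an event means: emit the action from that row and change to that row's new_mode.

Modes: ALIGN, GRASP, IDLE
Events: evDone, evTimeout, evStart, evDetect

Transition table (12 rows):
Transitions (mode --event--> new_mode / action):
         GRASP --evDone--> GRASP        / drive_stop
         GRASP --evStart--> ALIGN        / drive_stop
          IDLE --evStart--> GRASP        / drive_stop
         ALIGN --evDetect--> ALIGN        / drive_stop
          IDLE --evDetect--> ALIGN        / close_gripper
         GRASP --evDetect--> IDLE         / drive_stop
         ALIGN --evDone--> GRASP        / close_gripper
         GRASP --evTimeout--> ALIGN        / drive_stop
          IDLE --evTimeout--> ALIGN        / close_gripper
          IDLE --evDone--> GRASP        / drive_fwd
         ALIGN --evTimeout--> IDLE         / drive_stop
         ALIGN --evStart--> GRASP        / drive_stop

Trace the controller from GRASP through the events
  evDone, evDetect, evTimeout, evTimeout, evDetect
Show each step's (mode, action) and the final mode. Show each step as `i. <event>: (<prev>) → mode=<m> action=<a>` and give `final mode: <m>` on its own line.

final mode: ALIGN

1. evDone: (GRASP) → mode=GRASP action=drive_stop
2. evDetect: (GRASP) → mode=IDLE action=drive_stop
3. evTimeout: (IDLE) → mode=ALIGN action=close_gripper
4. evTimeout: (ALIGN) → mode=IDLE action=drive_stop
5. evDetect: (IDLE) → mode=ALIGN action=close_gripper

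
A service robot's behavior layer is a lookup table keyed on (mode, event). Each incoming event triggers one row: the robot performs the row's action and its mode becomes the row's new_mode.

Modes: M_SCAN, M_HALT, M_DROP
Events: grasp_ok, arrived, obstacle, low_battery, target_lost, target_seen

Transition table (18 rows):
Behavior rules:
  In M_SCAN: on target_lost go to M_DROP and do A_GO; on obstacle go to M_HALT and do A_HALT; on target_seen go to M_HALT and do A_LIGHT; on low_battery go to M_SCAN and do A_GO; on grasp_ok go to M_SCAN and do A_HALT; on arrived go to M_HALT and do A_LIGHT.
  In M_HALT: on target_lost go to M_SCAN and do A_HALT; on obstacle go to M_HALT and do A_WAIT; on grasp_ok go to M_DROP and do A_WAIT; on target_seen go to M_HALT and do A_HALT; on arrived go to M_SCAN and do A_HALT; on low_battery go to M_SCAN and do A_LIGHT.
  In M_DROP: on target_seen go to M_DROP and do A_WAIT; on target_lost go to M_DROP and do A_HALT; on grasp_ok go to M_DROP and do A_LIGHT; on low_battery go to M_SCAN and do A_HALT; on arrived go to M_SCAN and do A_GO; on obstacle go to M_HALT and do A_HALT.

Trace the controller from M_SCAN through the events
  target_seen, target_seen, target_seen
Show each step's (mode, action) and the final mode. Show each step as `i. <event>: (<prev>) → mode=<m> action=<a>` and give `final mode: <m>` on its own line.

1. target_seen: (M_SCAN) → mode=M_HALT action=A_LIGHT
2. target_seen: (M_HALT) → mode=M_HALT action=A_HALT
3. target_seen: (M_HALT) → mode=M_HALT action=A_HALT

final mode: M_HALT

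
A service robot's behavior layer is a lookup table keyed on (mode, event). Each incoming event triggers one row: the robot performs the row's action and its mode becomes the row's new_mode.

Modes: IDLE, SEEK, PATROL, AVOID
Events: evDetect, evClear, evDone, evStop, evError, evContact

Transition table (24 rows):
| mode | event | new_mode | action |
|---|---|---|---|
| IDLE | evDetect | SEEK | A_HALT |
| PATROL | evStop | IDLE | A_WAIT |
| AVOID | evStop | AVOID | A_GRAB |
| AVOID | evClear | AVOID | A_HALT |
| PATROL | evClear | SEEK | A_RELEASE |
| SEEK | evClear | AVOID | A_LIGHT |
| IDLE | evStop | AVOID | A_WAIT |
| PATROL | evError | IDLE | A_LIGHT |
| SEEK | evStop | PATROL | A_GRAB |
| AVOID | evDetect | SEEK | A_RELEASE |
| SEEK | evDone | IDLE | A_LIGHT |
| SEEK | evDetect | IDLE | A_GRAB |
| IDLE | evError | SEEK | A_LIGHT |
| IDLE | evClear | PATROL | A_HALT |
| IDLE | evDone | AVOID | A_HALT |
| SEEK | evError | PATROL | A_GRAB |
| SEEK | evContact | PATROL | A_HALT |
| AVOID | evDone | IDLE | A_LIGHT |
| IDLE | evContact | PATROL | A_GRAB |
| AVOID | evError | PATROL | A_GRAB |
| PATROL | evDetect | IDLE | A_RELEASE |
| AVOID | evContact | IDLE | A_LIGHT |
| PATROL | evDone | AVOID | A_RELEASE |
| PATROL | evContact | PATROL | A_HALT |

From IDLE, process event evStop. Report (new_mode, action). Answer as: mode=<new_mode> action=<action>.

mode=AVOID action=A_WAIT

current mode = IDLE; filter table to that mode:
  (IDLE, evDetect) → (SEEK, A_HALT)
  (IDLE, evStop) → (AVOID, A_WAIT)  ← event matches
  (IDLE, evError) → (SEEK, A_LIGHT)
  (IDLE, evClear) → (PATROL, A_HALT)
  (IDLE, evDone) → (AVOID, A_HALT)
  (IDLE, evContact) → (PATROL, A_GRAB)
event = evStop selects (AVOID, A_WAIT)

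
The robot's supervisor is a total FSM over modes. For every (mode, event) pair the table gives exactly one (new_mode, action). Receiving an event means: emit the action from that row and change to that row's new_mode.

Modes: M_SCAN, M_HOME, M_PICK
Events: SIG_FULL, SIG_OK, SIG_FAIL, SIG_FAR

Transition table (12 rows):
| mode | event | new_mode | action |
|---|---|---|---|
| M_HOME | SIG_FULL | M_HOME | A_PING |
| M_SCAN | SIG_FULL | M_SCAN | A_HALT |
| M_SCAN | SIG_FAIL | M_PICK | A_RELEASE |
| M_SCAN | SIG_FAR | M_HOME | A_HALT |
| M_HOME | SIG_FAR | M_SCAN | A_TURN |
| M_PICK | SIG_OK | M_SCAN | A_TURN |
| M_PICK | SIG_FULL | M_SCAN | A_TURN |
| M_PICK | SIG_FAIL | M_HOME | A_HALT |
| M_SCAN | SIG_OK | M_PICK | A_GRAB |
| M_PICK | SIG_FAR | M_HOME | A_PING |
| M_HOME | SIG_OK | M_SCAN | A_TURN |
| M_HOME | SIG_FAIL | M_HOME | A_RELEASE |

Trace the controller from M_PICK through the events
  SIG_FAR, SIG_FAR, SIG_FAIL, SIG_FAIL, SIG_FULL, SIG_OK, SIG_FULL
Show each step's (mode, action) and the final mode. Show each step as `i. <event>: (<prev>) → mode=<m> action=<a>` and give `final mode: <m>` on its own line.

final mode: M_SCAN

1. SIG_FAR: (M_PICK) → mode=M_HOME action=A_PING
2. SIG_FAR: (M_HOME) → mode=M_SCAN action=A_TURN
3. SIG_FAIL: (M_SCAN) → mode=M_PICK action=A_RELEASE
4. SIG_FAIL: (M_PICK) → mode=M_HOME action=A_HALT
5. SIG_FULL: (M_HOME) → mode=M_HOME action=A_PING
6. SIG_OK: (M_HOME) → mode=M_SCAN action=A_TURN
7. SIG_FULL: (M_SCAN) → mode=M_SCAN action=A_HALT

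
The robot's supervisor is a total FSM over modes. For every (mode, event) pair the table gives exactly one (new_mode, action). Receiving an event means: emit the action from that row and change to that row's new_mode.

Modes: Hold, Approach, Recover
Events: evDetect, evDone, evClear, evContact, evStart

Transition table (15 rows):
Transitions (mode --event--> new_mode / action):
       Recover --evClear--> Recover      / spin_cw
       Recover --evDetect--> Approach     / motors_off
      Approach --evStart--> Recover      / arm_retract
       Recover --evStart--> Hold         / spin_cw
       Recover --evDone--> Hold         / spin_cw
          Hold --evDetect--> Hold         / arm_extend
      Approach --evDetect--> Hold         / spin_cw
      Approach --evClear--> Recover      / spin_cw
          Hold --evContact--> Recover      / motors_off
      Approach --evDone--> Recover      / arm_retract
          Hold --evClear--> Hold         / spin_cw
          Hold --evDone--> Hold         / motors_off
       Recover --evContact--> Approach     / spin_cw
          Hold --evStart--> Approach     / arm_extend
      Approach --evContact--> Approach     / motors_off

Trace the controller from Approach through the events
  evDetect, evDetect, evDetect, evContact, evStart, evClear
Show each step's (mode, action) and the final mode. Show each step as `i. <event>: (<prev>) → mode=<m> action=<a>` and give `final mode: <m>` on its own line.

final mode: Hold

1. evDetect: (Approach) → mode=Hold action=spin_cw
2. evDetect: (Hold) → mode=Hold action=arm_extend
3. evDetect: (Hold) → mode=Hold action=arm_extend
4. evContact: (Hold) → mode=Recover action=motors_off
5. evStart: (Recover) → mode=Hold action=spin_cw
6. evClear: (Hold) → mode=Hold action=spin_cw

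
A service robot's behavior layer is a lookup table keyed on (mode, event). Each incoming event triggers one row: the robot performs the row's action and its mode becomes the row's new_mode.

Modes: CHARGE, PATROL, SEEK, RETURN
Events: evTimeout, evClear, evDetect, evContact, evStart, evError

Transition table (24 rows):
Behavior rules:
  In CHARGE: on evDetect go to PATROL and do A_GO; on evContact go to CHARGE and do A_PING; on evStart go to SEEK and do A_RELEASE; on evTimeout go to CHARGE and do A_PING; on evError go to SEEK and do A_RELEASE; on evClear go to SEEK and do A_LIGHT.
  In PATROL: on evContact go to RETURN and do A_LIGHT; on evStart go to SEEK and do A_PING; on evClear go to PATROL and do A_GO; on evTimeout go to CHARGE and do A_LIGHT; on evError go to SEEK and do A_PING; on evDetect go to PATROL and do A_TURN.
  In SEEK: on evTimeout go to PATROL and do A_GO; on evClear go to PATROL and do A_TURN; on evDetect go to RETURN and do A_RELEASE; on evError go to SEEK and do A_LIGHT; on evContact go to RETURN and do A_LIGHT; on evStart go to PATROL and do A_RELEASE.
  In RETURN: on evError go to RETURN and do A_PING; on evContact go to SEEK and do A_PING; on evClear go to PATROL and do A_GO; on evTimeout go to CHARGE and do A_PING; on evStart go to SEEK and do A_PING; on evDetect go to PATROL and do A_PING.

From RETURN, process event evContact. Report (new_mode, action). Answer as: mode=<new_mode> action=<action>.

current mode = RETURN; filter table to that mode:
  (RETURN, evError) → (RETURN, A_PING)
  (RETURN, evContact) → (SEEK, A_PING)  ← event matches
  (RETURN, evClear) → (PATROL, A_GO)
  (RETURN, evTimeout) → (CHARGE, A_PING)
  (RETURN, evStart) → (SEEK, A_PING)
  (RETURN, evDetect) → (PATROL, A_PING)
event = evContact selects (SEEK, A_PING)

mode=SEEK action=A_PING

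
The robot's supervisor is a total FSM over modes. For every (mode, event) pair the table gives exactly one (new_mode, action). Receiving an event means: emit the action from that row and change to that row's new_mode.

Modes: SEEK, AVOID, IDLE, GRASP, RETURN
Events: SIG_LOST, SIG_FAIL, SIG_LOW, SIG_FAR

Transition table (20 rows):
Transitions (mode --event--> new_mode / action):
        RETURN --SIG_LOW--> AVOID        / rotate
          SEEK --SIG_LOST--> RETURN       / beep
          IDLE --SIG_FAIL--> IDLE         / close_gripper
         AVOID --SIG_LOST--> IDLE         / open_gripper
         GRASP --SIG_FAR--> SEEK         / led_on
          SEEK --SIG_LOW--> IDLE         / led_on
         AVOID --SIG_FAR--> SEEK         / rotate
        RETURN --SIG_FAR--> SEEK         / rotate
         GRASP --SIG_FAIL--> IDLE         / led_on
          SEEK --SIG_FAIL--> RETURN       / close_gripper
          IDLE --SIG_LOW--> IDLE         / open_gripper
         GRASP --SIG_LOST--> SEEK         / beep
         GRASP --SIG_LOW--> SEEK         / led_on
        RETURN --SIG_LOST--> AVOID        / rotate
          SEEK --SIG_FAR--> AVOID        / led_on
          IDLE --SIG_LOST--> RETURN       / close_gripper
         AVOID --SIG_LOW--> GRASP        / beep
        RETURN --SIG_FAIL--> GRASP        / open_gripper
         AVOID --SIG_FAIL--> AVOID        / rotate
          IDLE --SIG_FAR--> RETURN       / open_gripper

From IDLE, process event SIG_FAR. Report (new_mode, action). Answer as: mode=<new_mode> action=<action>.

mode=RETURN action=open_gripper

current mode = IDLE; filter table to that mode:
  (IDLE, SIG_FAIL) → (IDLE, close_gripper)
  (IDLE, SIG_LOW) → (IDLE, open_gripper)
  (IDLE, SIG_LOST) → (RETURN, close_gripper)
  (IDLE, SIG_FAR) → (RETURN, open_gripper)  ← event matches
event = SIG_FAR selects (RETURN, open_gripper)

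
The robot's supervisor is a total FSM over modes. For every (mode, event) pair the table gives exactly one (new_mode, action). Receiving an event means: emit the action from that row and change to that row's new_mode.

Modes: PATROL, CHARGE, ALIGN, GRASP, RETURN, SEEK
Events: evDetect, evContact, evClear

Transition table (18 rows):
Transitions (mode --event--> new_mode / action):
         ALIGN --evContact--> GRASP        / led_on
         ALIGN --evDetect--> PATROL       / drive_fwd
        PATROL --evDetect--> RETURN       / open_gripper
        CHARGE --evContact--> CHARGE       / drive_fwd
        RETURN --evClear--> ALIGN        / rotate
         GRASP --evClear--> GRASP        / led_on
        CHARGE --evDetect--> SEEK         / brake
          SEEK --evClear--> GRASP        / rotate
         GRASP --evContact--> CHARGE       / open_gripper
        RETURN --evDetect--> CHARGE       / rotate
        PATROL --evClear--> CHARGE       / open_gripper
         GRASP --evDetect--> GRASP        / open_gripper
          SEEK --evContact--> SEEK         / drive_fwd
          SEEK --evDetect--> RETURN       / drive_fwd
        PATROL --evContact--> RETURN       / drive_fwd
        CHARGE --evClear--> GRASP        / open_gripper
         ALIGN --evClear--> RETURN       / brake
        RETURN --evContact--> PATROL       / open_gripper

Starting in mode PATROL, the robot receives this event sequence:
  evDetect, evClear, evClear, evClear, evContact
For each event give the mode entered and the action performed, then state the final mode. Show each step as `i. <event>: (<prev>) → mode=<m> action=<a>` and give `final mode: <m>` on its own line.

final mode: GRASP

1. evDetect: (PATROL) → mode=RETURN action=open_gripper
2. evClear: (RETURN) → mode=ALIGN action=rotate
3. evClear: (ALIGN) → mode=RETURN action=brake
4. evClear: (RETURN) → mode=ALIGN action=rotate
5. evContact: (ALIGN) → mode=GRASP action=led_on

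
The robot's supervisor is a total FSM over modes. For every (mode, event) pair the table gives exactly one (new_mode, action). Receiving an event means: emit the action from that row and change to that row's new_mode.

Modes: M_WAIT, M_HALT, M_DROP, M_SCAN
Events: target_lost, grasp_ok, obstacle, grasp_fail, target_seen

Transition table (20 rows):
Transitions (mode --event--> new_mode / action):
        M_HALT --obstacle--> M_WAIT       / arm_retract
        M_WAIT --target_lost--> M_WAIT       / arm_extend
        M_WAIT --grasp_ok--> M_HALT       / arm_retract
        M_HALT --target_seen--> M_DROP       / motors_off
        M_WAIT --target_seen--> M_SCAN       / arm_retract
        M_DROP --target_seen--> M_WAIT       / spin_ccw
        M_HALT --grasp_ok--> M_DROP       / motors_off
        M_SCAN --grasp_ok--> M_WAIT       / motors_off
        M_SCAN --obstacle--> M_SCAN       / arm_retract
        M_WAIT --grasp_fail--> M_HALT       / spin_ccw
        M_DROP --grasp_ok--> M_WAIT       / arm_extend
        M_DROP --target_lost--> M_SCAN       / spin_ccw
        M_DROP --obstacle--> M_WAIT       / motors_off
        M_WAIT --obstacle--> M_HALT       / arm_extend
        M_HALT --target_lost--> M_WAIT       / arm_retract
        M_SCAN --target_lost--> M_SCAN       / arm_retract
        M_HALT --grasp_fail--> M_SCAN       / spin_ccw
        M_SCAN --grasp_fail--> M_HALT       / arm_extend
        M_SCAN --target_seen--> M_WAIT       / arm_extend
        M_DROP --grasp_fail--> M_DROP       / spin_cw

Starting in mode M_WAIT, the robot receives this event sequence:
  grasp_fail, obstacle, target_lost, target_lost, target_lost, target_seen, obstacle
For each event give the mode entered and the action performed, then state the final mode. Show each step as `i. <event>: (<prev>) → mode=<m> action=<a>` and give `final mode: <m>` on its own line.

1. grasp_fail: (M_WAIT) → mode=M_HALT action=spin_ccw
2. obstacle: (M_HALT) → mode=M_WAIT action=arm_retract
3. target_lost: (M_WAIT) → mode=M_WAIT action=arm_extend
4. target_lost: (M_WAIT) → mode=M_WAIT action=arm_extend
5. target_lost: (M_WAIT) → mode=M_WAIT action=arm_extend
6. target_seen: (M_WAIT) → mode=M_SCAN action=arm_retract
7. obstacle: (M_SCAN) → mode=M_SCAN action=arm_retract

final mode: M_SCAN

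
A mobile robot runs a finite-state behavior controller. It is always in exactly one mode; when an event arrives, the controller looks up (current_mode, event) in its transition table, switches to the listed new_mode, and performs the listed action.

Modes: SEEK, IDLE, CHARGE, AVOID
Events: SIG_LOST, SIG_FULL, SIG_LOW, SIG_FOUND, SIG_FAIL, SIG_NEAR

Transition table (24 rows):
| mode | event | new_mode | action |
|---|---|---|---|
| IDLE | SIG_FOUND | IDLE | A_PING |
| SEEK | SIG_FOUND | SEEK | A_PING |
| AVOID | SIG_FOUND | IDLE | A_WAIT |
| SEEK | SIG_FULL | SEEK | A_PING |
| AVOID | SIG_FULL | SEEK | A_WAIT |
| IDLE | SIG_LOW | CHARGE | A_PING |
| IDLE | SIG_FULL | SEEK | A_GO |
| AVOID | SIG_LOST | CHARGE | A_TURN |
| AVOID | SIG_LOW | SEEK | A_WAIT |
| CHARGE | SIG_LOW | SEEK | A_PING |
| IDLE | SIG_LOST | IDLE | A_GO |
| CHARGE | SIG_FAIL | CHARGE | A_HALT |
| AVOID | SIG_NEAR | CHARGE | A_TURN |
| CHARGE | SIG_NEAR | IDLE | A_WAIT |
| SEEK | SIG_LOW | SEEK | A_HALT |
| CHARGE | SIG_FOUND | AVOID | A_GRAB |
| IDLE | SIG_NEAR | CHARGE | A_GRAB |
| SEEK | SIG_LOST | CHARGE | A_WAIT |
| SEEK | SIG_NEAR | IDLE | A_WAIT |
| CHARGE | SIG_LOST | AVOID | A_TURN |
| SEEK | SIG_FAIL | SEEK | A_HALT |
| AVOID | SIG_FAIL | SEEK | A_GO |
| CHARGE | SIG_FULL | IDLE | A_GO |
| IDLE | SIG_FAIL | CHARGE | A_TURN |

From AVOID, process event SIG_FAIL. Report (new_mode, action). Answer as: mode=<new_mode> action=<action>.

mode=SEEK action=A_GO

current mode = AVOID; filter table to that mode:
  (AVOID, SIG_FOUND) → (IDLE, A_WAIT)
  (AVOID, SIG_FULL) → (SEEK, A_WAIT)
  (AVOID, SIG_LOST) → (CHARGE, A_TURN)
  (AVOID, SIG_LOW) → (SEEK, A_WAIT)
  (AVOID, SIG_NEAR) → (CHARGE, A_TURN)
  (AVOID, SIG_FAIL) → (SEEK, A_GO)  ← event matches
event = SIG_FAIL selects (SEEK, A_GO)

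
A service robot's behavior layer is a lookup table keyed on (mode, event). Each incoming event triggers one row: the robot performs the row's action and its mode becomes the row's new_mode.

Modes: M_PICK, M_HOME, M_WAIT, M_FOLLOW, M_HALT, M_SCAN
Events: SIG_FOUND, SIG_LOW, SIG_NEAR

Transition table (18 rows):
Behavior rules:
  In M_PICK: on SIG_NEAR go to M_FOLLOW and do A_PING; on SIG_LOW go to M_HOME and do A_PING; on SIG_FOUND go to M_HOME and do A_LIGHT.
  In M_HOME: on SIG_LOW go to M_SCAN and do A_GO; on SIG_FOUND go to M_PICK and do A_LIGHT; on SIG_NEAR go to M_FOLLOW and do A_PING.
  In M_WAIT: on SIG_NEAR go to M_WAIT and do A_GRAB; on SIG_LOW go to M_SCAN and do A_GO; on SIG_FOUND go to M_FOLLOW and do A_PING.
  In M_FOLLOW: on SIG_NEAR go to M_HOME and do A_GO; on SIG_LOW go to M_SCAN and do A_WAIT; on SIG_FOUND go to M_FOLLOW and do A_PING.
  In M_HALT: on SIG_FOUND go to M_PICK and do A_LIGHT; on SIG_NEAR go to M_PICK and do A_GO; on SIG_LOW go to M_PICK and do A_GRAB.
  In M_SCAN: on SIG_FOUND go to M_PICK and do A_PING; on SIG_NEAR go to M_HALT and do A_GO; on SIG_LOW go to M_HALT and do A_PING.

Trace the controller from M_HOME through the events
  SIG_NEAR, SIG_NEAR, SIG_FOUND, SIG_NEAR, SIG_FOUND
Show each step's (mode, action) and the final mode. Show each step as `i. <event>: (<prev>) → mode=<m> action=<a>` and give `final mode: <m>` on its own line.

final mode: M_FOLLOW

1. SIG_NEAR: (M_HOME) → mode=M_FOLLOW action=A_PING
2. SIG_NEAR: (M_FOLLOW) → mode=M_HOME action=A_GO
3. SIG_FOUND: (M_HOME) → mode=M_PICK action=A_LIGHT
4. SIG_NEAR: (M_PICK) → mode=M_FOLLOW action=A_PING
5. SIG_FOUND: (M_FOLLOW) → mode=M_FOLLOW action=A_PING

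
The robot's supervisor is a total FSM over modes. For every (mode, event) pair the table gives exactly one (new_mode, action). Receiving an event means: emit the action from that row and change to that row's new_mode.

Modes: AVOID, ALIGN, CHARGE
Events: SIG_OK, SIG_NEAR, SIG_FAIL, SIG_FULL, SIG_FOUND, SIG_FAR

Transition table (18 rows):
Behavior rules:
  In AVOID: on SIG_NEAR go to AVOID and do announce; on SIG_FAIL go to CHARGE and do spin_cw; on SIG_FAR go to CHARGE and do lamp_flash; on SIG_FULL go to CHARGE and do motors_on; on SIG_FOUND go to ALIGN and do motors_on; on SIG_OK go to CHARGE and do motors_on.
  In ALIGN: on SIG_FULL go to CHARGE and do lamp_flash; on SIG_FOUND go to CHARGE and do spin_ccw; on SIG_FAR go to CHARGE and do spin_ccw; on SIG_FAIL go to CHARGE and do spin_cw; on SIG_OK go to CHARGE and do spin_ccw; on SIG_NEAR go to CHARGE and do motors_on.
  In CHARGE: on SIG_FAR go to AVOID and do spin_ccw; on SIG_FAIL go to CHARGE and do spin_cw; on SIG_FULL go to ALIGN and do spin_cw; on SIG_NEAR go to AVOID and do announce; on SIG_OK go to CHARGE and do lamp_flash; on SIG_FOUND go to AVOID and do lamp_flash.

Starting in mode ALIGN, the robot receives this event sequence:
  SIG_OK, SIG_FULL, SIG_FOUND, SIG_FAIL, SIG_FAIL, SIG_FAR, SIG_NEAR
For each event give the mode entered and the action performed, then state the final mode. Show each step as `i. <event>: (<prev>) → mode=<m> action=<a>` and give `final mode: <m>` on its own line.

1. SIG_OK: (ALIGN) → mode=CHARGE action=spin_ccw
2. SIG_FULL: (CHARGE) → mode=ALIGN action=spin_cw
3. SIG_FOUND: (ALIGN) → mode=CHARGE action=spin_ccw
4. SIG_FAIL: (CHARGE) → mode=CHARGE action=spin_cw
5. SIG_FAIL: (CHARGE) → mode=CHARGE action=spin_cw
6. SIG_FAR: (CHARGE) → mode=AVOID action=spin_ccw
7. SIG_NEAR: (AVOID) → mode=AVOID action=announce

final mode: AVOID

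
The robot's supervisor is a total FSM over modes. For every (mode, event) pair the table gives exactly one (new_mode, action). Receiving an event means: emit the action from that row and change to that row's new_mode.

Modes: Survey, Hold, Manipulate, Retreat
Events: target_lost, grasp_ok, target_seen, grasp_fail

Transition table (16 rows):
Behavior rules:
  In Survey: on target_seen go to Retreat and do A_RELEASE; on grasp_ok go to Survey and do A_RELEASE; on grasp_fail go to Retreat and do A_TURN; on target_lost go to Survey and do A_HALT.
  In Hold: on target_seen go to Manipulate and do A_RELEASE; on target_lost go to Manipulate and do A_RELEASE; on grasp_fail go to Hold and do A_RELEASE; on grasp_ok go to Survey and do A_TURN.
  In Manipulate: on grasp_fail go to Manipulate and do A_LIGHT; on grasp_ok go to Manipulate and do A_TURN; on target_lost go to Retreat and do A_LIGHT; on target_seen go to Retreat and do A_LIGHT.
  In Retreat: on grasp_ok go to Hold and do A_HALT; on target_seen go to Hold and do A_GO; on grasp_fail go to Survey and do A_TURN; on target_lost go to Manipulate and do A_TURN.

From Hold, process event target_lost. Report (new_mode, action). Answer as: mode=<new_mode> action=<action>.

mode=Manipulate action=A_RELEASE

current mode = Hold; filter table to that mode:
  (Hold, target_seen) → (Manipulate, A_RELEASE)
  (Hold, target_lost) → (Manipulate, A_RELEASE)  ← event matches
  (Hold, grasp_fail) → (Hold, A_RELEASE)
  (Hold, grasp_ok) → (Survey, A_TURN)
event = target_lost selects (Manipulate, A_RELEASE)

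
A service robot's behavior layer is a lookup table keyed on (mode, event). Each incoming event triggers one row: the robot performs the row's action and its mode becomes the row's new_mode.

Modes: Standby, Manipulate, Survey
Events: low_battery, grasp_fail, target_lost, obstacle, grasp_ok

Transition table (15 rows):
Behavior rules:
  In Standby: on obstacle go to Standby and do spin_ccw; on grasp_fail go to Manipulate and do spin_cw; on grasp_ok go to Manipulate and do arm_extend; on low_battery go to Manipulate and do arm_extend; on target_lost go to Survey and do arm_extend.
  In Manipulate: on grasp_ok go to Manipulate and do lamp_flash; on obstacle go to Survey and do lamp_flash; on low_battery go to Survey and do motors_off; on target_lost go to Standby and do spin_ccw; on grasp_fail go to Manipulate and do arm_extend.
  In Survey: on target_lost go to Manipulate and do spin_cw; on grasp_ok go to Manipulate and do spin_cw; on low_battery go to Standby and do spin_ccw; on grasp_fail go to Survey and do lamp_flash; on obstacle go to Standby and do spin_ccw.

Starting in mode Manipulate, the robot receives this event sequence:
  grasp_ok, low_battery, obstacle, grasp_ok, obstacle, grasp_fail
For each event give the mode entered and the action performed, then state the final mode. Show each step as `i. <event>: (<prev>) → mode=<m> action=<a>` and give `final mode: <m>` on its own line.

1. grasp_ok: (Manipulate) → mode=Manipulate action=lamp_flash
2. low_battery: (Manipulate) → mode=Survey action=motors_off
3. obstacle: (Survey) → mode=Standby action=spin_ccw
4. grasp_ok: (Standby) → mode=Manipulate action=arm_extend
5. obstacle: (Manipulate) → mode=Survey action=lamp_flash
6. grasp_fail: (Survey) → mode=Survey action=lamp_flash

final mode: Survey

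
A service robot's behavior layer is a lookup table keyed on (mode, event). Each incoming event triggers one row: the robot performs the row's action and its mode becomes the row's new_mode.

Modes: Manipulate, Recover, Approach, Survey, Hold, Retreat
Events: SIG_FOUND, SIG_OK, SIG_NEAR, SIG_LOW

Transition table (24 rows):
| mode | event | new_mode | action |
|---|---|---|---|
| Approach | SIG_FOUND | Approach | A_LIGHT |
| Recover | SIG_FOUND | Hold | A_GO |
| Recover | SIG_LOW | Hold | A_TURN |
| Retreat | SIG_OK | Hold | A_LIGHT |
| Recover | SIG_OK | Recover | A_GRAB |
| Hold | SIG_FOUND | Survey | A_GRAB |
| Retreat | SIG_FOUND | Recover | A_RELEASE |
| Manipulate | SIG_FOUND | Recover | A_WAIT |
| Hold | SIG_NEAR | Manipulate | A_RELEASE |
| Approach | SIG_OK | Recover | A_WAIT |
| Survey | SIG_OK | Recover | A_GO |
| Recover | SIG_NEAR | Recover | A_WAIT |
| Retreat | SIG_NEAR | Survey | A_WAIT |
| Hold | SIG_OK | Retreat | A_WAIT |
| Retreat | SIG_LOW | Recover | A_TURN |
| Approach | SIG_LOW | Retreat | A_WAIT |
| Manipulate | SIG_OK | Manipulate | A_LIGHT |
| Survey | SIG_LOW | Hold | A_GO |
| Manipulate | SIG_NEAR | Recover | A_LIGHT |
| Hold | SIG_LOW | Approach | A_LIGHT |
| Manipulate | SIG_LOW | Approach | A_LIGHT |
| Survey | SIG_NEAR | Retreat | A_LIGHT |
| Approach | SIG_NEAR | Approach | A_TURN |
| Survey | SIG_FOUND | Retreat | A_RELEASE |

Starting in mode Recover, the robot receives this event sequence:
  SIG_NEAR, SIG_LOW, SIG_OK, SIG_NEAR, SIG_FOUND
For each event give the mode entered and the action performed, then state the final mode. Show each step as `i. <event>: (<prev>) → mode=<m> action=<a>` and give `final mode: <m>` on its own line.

final mode: Retreat

1. SIG_NEAR: (Recover) → mode=Recover action=A_WAIT
2. SIG_LOW: (Recover) → mode=Hold action=A_TURN
3. SIG_OK: (Hold) → mode=Retreat action=A_WAIT
4. SIG_NEAR: (Retreat) → mode=Survey action=A_WAIT
5. SIG_FOUND: (Survey) → mode=Retreat action=A_RELEASE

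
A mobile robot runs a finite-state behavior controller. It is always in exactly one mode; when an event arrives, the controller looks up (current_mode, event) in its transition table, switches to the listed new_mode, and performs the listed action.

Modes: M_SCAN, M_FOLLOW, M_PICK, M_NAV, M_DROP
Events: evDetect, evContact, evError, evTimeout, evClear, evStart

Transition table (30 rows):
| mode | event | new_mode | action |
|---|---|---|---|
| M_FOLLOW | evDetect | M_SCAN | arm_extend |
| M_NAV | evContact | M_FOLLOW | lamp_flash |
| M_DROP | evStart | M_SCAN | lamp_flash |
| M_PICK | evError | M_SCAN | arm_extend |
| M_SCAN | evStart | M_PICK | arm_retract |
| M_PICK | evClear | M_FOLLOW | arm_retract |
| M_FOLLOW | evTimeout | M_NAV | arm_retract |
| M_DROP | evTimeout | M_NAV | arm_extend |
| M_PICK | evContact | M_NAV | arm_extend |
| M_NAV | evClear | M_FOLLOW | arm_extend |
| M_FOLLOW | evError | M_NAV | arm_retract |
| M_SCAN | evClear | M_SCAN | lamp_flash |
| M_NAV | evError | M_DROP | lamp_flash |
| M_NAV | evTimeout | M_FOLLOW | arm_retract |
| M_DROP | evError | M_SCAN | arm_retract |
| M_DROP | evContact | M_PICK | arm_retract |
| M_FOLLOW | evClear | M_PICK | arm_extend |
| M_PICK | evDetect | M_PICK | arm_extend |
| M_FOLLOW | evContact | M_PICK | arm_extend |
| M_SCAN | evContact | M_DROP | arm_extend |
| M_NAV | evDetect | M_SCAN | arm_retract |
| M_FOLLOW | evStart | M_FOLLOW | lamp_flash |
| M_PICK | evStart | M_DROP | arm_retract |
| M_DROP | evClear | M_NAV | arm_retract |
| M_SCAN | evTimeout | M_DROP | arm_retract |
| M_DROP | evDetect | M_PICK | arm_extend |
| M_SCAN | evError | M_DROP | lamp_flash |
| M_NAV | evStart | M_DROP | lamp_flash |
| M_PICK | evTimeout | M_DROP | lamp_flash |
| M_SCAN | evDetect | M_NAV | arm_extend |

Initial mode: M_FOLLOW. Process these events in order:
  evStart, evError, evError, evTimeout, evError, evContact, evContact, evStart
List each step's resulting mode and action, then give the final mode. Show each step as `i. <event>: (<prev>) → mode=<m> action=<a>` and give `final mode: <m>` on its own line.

final mode: M_DROP

1. evStart: (M_FOLLOW) → mode=M_FOLLOW action=lamp_flash
2. evError: (M_FOLLOW) → mode=M_NAV action=arm_retract
3. evError: (M_NAV) → mode=M_DROP action=lamp_flash
4. evTimeout: (M_DROP) → mode=M_NAV action=arm_extend
5. evError: (M_NAV) → mode=M_DROP action=lamp_flash
6. evContact: (M_DROP) → mode=M_PICK action=arm_retract
7. evContact: (M_PICK) → mode=M_NAV action=arm_extend
8. evStart: (M_NAV) → mode=M_DROP action=lamp_flash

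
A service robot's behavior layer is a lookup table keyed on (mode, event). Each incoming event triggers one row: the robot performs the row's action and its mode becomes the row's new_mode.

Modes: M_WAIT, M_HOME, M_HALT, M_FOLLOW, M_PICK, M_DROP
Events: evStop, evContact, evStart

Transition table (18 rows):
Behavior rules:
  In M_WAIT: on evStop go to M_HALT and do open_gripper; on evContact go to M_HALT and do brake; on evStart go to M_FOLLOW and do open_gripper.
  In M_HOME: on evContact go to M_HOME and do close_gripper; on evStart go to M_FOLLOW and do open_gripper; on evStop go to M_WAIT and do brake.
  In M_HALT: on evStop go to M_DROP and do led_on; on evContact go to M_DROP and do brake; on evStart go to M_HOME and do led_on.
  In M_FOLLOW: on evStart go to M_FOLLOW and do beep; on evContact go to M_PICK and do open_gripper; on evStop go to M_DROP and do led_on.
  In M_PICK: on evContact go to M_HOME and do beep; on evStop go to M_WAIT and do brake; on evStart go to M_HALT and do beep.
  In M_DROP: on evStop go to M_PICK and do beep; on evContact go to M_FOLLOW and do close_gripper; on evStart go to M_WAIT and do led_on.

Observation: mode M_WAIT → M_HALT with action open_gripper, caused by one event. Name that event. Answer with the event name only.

evStop

try evStop: (M_WAIT, evStop) → (M_HALT, open_gripper)  ← matches
try evContact: (M_WAIT, evContact) → (M_HALT, brake)
try evStart: (M_WAIT, evStart) → (M_FOLLOW, open_gripper)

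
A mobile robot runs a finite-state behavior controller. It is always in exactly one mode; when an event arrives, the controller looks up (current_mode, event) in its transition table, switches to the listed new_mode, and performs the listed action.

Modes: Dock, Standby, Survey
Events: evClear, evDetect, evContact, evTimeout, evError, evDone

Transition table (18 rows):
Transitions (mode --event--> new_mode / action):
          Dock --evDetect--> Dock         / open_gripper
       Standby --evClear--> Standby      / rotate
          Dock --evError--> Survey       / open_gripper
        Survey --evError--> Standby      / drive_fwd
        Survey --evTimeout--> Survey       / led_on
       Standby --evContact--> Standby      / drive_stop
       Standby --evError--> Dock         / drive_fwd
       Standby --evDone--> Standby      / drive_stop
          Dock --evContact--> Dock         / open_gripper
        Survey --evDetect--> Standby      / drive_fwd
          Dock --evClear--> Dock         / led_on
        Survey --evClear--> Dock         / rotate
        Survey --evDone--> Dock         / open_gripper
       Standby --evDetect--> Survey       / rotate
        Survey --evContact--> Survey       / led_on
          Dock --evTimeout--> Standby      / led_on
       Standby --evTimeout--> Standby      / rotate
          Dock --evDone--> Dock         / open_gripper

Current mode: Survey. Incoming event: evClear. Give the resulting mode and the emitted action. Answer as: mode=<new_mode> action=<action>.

current mode = Survey; filter table to that mode:
  (Survey, evError) → (Standby, drive_fwd)
  (Survey, evTimeout) → (Survey, led_on)
  (Survey, evDetect) → (Standby, drive_fwd)
  (Survey, evClear) → (Dock, rotate)  ← event matches
  (Survey, evDone) → (Dock, open_gripper)
  (Survey, evContact) → (Survey, led_on)
event = evClear selects (Dock, rotate)

mode=Dock action=rotate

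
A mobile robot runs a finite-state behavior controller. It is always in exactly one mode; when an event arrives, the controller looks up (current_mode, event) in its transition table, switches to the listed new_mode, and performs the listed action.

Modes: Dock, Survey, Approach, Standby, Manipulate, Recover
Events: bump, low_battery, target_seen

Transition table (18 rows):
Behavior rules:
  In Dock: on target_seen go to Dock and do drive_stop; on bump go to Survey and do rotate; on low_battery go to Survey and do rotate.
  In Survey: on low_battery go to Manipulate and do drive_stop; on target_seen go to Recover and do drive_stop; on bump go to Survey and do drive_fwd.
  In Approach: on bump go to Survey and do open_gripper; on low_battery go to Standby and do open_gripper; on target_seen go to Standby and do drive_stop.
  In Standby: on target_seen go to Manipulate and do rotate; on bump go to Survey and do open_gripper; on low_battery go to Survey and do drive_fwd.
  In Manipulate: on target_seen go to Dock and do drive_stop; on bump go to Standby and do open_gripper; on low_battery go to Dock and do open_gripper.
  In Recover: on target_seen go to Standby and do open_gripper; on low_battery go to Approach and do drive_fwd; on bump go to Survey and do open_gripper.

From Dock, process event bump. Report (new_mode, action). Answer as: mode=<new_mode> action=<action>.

current mode = Dock; filter table to that mode:
  (Dock, target_seen) → (Dock, drive_stop)
  (Dock, bump) → (Survey, rotate)  ← event matches
  (Dock, low_battery) → (Survey, rotate)
event = bump selects (Survey, rotate)

mode=Survey action=rotate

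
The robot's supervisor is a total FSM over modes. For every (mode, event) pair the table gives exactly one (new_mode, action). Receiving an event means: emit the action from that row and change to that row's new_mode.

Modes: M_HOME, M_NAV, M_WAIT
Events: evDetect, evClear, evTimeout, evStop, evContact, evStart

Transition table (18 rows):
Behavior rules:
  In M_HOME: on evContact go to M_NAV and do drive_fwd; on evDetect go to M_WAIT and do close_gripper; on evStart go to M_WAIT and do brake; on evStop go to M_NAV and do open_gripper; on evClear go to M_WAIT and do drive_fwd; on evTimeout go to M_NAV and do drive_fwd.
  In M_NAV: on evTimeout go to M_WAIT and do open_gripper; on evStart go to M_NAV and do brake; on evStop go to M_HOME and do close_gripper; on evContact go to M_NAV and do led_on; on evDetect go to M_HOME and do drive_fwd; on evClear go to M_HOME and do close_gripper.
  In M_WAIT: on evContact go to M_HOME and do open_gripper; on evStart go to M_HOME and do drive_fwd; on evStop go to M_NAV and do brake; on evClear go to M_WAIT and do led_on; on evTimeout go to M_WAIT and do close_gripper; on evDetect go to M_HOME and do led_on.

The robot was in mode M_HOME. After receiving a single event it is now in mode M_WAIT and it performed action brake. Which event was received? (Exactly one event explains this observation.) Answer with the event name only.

evStart

try evDetect: (M_HOME, evDetect) → (M_WAIT, close_gripper)
try evClear: (M_HOME, evClear) → (M_WAIT, drive_fwd)
try evTimeout: (M_HOME, evTimeout) → (M_NAV, drive_fwd)
try evStop: (M_HOME, evStop) → (M_NAV, open_gripper)
try evContact: (M_HOME, evContact) → (M_NAV, drive_fwd)
try evStart: (M_HOME, evStart) → (M_WAIT, brake)  ← matches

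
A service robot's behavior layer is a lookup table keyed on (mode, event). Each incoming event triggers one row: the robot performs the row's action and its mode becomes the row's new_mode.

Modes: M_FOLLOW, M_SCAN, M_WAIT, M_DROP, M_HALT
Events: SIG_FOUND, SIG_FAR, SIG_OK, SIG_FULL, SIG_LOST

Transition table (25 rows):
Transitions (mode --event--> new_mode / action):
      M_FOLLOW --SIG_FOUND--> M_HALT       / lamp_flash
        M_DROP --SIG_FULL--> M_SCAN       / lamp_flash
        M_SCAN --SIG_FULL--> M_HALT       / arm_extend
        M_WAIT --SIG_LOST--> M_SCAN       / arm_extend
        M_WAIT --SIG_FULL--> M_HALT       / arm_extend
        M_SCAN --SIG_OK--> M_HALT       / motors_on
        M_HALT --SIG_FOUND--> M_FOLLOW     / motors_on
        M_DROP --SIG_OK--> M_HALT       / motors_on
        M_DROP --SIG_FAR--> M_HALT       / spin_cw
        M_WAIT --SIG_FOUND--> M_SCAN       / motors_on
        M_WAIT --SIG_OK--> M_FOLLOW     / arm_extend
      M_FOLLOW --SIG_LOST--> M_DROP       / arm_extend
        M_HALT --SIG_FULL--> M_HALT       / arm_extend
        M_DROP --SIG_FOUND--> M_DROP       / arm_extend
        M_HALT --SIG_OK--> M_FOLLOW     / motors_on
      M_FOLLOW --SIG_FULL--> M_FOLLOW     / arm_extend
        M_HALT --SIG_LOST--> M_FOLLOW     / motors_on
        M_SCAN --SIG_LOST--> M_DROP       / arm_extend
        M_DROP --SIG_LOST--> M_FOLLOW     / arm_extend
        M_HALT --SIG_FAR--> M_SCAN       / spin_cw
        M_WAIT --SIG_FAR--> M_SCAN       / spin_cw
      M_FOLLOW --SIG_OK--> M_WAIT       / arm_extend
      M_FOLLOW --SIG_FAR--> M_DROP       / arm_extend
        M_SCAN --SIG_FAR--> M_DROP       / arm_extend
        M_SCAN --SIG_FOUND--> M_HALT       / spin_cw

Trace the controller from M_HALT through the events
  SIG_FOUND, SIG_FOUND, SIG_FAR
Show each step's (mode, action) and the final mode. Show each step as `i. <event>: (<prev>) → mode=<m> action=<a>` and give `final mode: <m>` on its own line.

final mode: M_SCAN

1. SIG_FOUND: (M_HALT) → mode=M_FOLLOW action=motors_on
2. SIG_FOUND: (M_FOLLOW) → mode=M_HALT action=lamp_flash
3. SIG_FAR: (M_HALT) → mode=M_SCAN action=spin_cw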